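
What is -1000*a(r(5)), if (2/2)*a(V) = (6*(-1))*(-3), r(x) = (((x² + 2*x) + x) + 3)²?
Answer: -18000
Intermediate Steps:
r(x) = (3 + x² + 3*x)² (r(x) = ((x² + 3*x) + 3)² = (3 + x² + 3*x)²)
a(V) = 18 (a(V) = (6*(-1))*(-3) = -6*(-3) = 18)
-1000*a(r(5)) = -1000*18 = -18000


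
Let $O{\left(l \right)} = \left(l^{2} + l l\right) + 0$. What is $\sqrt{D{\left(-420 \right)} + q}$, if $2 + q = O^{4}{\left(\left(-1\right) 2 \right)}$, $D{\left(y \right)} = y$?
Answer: $\sqrt{3674} \approx 60.614$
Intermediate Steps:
$O{\left(l \right)} = 2 l^{2}$ ($O{\left(l \right)} = \left(l^{2} + l^{2}\right) + 0 = 2 l^{2} + 0 = 2 l^{2}$)
$q = 4094$ ($q = -2 + \left(2 \left(\left(-1\right) 2\right)^{2}\right)^{4} = -2 + \left(2 \left(-2\right)^{2}\right)^{4} = -2 + \left(2 \cdot 4\right)^{4} = -2 + 8^{4} = -2 + 4096 = 4094$)
$\sqrt{D{\left(-420 \right)} + q} = \sqrt{-420 + 4094} = \sqrt{3674}$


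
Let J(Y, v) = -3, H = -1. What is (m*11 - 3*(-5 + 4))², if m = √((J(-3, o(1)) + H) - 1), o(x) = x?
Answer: -596 + 66*I*√5 ≈ -596.0 + 147.58*I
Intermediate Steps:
m = I*√5 (m = √((-3 - 1) - 1) = √(-4 - 1) = √(-5) = I*√5 ≈ 2.2361*I)
(m*11 - 3*(-5 + 4))² = ((I*√5)*11 - 3*(-5 + 4))² = (11*I*√5 - 3*(-1))² = (11*I*√5 + 3)² = (3 + 11*I*√5)²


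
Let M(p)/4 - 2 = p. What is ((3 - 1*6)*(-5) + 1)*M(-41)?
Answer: -2496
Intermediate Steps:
M(p) = 8 + 4*p
((3 - 1*6)*(-5) + 1)*M(-41) = ((3 - 1*6)*(-5) + 1)*(8 + 4*(-41)) = ((3 - 6)*(-5) + 1)*(8 - 164) = (-3*(-5) + 1)*(-156) = (15 + 1)*(-156) = 16*(-156) = -2496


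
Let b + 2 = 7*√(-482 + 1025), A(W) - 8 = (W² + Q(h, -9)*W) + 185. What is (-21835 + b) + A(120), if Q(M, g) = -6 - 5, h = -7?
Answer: -8564 + 7*√543 ≈ -8400.9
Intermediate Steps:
Q(M, g) = -11
A(W) = 193 + W² - 11*W (A(W) = 8 + ((W² - 11*W) + 185) = 8 + (185 + W² - 11*W) = 193 + W² - 11*W)
b = -2 + 7*√543 (b = -2 + 7*√(-482 + 1025) = -2 + 7*√543 ≈ 161.12)
(-21835 + b) + A(120) = (-21835 + (-2 + 7*√543)) + (193 + 120² - 11*120) = (-21837 + 7*√543) + (193 + 14400 - 1320) = (-21837 + 7*√543) + 13273 = -8564 + 7*√543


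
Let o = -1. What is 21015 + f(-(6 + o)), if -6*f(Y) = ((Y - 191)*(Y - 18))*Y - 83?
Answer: 49571/2 ≈ 24786.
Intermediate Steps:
f(Y) = 83/6 - Y*(-191 + Y)*(-18 + Y)/6 (f(Y) = -(((Y - 191)*(Y - 18))*Y - 83)/6 = -(((-191 + Y)*(-18 + Y))*Y - 83)/6 = -(Y*(-191 + Y)*(-18 + Y) - 83)/6 = -(-83 + Y*(-191 + Y)*(-18 + Y))/6 = 83/6 - Y*(-191 + Y)*(-18 + Y)/6)
21015 + f(-(6 + o)) = 21015 + (83/6 - (-573)*(6 - 1) - (-(6 - 1)**3)/6 + 209*(-(6 - 1))**2/6) = 21015 + (83/6 - (-573)*5 - (-1*5)**3/6 + 209*(-1*5)**2/6) = 21015 + (83/6 - 573*(-5) - 1/6*(-5)**3 + (209/6)*(-5)**2) = 21015 + (83/6 + 2865 - 1/6*(-125) + (209/6)*25) = 21015 + (83/6 + 2865 + 125/6 + 5225/6) = 21015 + 7541/2 = 49571/2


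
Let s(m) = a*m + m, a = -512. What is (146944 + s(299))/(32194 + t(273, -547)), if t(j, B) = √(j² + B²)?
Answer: -13440995/74005707 + 835*√373738/148011414 ≈ -0.17817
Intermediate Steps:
t(j, B) = √(B² + j²)
s(m) = -511*m (s(m) = -512*m + m = -511*m)
(146944 + s(299))/(32194 + t(273, -547)) = (146944 - 511*299)/(32194 + √((-547)² + 273²)) = (146944 - 152789)/(32194 + √(299209 + 74529)) = -5845/(32194 + √373738)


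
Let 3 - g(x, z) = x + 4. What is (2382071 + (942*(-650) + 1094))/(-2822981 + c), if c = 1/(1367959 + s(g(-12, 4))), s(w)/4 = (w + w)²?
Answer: -16281202075/25954278906 ≈ -0.62730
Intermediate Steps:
g(x, z) = -1 - x (g(x, z) = 3 - (x + 4) = 3 - (4 + x) = 3 + (-4 - x) = -1 - x)
s(w) = 16*w² (s(w) = 4*(w + w)² = 4*(2*w)² = 4*(4*w²) = 16*w²)
c = 1/1369895 (c = 1/(1367959 + 16*(-1 - 1*(-12))²) = 1/(1367959 + 16*(-1 + 12)²) = 1/(1367959 + 16*11²) = 1/(1367959 + 16*121) = 1/(1367959 + 1936) = 1/1369895 ≈ 7.2998e-7)
(2382071 + (942*(-650) + 1094))/(-2822981 + c) = (2382071 + (942*(-650) + 1094))/(-2822981 + 1/1369895) = (2382071 + (-612300 + 1094))/(-3867187556994/1369895) = (2382071 - 611206)*(-1369895/3867187556994) = 1770865*(-1369895/3867187556994) = -16281202075/25954278906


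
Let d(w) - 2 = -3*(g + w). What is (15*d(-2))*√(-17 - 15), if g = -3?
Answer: 1020*I*√2 ≈ 1442.5*I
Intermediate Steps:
d(w) = 11 - 3*w (d(w) = 2 - 3*(-3 + w) = 2 + (9 - 3*w) = 11 - 3*w)
(15*d(-2))*√(-17 - 15) = (15*(11 - 3*(-2)))*√(-17 - 15) = (15*(11 + 6))*√(-32) = (15*17)*(4*I*√2) = 255*(4*I*√2) = 1020*I*√2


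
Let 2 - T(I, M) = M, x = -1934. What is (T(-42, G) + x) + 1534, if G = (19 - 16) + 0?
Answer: -401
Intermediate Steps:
G = 3 (G = 3 + 0 = 3)
T(I, M) = 2 - M
(T(-42, G) + x) + 1534 = ((2 - 1*3) - 1934) + 1534 = ((2 - 3) - 1934) + 1534 = (-1 - 1934) + 1534 = -1935 + 1534 = -401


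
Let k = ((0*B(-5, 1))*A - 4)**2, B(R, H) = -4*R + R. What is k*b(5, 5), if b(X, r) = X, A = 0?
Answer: 80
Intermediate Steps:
B(R, H) = -3*R
k = 16 (k = ((0*(-3*(-5)))*0 - 4)**2 = ((0*15)*0 - 4)**2 = (0*0 - 4)**2 = (0 - 4)**2 = (-4)**2 = 16)
k*b(5, 5) = 16*5 = 80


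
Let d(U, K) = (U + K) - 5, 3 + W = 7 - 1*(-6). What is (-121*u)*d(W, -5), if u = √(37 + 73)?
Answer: 0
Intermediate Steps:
W = 10 (W = -3 + (7 - 1*(-6)) = -3 + (7 + 6) = -3 + 13 = 10)
d(U, K) = -5 + K + U (d(U, K) = (K + U) - 5 = -5 + K + U)
u = √110 ≈ 10.488
(-121*u)*d(W, -5) = (-121*√110)*(-5 - 5 + 10) = -121*√110*0 = 0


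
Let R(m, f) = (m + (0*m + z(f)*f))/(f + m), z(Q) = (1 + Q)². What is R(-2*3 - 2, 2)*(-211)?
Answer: 1055/3 ≈ 351.67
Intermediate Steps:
R(m, f) = (m + f*(1 + f)²)/(f + m) (R(m, f) = (m + (0*m + (1 + f)²*f))/(f + m) = (m + (0 + f*(1 + f)²))/(f + m) = (m + f*(1 + f)²)/(f + m))
R(-2*3 - 2, 2)*(-211) = (((-2*3 - 2) + 2*(1 + 2)²)/(2 + (-2*3 - 2)))*(-211) = (((-6 - 2) + 2*3²)/(2 + (-6 - 2)))*(-211) = ((-8 + 2*9)/(2 - 8))*(-211) = ((-8 + 18)/(-6))*(-211) = -⅙*10*(-211) = -5/3*(-211) = 1055/3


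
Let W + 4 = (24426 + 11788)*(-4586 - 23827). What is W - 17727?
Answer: -1028966113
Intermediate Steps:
W = -1028948386 (W = -4 + (24426 + 11788)*(-4586 - 23827) = -4 + 36214*(-28413) = -4 - 1028948382 = -1028948386)
W - 17727 = -1028948386 - 17727 = -1028966113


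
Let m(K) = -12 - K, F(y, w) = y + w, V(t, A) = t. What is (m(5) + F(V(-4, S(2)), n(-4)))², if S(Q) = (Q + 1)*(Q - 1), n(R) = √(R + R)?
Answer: 433 - 84*I*√2 ≈ 433.0 - 118.79*I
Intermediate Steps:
n(R) = √2*√R (n(R) = √(2*R) = √2*√R)
S(Q) = (1 + Q)*(-1 + Q)
F(y, w) = w + y
(m(5) + F(V(-4, S(2)), n(-4)))² = ((-12 - 1*5) + (√2*√(-4) - 4))² = ((-12 - 5) + (√2*(2*I) - 4))² = (-17 + (2*I*√2 - 4))² = (-17 + (-4 + 2*I*√2))² = (-21 + 2*I*√2)²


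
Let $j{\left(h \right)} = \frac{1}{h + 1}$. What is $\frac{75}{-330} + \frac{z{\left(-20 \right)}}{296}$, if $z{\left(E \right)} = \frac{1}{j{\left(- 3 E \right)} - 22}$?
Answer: $- \frac{993011}{4366296} \approx -0.22743$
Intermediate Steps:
$j{\left(h \right)} = \frac{1}{1 + h}$
$z{\left(E \right)} = \frac{1}{-22 + \frac{1}{1 - 3 E}}$ ($z{\left(E \right)} = \frac{1}{\frac{1}{1 - 3 E} - 22} = \frac{1}{-22 + \frac{1}{1 - 3 E}}$)
$\frac{75}{-330} + \frac{z{\left(-20 \right)}}{296} = \frac{75}{-330} + \frac{\frac{1}{3} \frac{1}{-7 + 22 \left(-20\right)} \left(1 - -60\right)}{296} = 75 \left(- \frac{1}{330}\right) + \frac{1 + 60}{3 \left(-7 - 440\right)} \frac{1}{296} = - \frac{5}{22} + \frac{1}{3} \frac{1}{-447} \cdot 61 \cdot \frac{1}{296} = - \frac{5}{22} + \frac{1}{3} \left(- \frac{1}{447}\right) 61 \cdot \frac{1}{296} = - \frac{5}{22} - \frac{61}{396936} = - \frac{993011}{4366296}$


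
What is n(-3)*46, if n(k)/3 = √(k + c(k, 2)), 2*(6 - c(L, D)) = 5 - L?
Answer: 138*I ≈ 138.0*I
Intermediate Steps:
c(L, D) = 7/2 + L/2 (c(L, D) = 6 - (5 - L)/2 = 6 + (-5/2 + L/2) = 7/2 + L/2)
n(k) = 3*√(7/2 + 3*k/2) (n(k) = 3*√(k + (7/2 + k/2)) = 3*√(7/2 + 3*k/2))
n(-3)*46 = (3*√(14 + 6*(-3))/2)*46 = (3*√(14 - 18)/2)*46 = (3*√(-4)/2)*46 = (3*(2*I)/2)*46 = (3*I)*46 = 138*I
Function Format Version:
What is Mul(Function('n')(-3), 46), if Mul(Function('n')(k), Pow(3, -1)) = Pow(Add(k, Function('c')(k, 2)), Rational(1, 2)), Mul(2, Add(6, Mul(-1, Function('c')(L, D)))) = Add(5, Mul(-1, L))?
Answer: Mul(138, I) ≈ Mul(138.00, I)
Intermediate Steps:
Function('c')(L, D) = Add(Rational(7, 2), Mul(Rational(1, 2), L)) (Function('c')(L, D) = Add(6, Mul(Rational(-1, 2), Add(5, Mul(-1, L)))) = Add(6, Add(Rational(-5, 2), Mul(Rational(1, 2), L))) = Add(Rational(7, 2), Mul(Rational(1, 2), L)))
Function('n')(k) = Mul(3, Pow(Add(Rational(7, 2), Mul(Rational(3, 2), k)), Rational(1, 2))) (Function('n')(k) = Mul(3, Pow(Add(k, Add(Rational(7, 2), Mul(Rational(1, 2), k))), Rational(1, 2))) = Mul(3, Pow(Add(Rational(7, 2), Mul(Rational(3, 2), k)), Rational(1, 2))))
Mul(Function('n')(-3), 46) = Mul(Mul(Rational(3, 2), Pow(Add(14, Mul(6, -3)), Rational(1, 2))), 46) = Mul(Mul(Rational(3, 2), Pow(Add(14, -18), Rational(1, 2))), 46) = Mul(Mul(Rational(3, 2), Pow(-4, Rational(1, 2))), 46) = Mul(Mul(Rational(3, 2), Mul(2, I)), 46) = Mul(Mul(3, I), 46) = Mul(138, I)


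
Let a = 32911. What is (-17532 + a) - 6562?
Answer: 8817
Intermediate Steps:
(-17532 + a) - 6562 = (-17532 + 32911) - 6562 = 15379 - 6562 = 8817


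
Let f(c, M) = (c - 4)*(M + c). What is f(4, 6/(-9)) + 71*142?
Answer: 10082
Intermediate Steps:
f(c, M) = (-4 + c)*(M + c)
f(4, 6/(-9)) + 71*142 = (4**2 - 24/(-9) - 4*4 + (6/(-9))*4) + 71*142 = (16 - 24*(-1)/9 - 16 + (6*(-1/9))*4) + 10082 = (16 - 4*(-2/3) - 16 - 2/3*4) + 10082 = (16 + 8/3 - 16 - 8/3) + 10082 = 0 + 10082 = 10082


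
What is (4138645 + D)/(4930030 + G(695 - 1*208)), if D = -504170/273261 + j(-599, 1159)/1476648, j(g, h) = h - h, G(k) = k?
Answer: 1130929767175/1347318005937 ≈ 0.83939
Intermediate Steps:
j(g, h) = 0
D = -504170/273261 (D = -504170/273261 + 0/1476648 = -504170*1/273261 + 0*(1/1476648) = -504170/273261 + 0 = -504170/273261 ≈ -1.8450)
(4138645 + D)/(4930030 + G(695 - 1*208)) = (4138645 - 504170/273261)/(4930030 + (695 - 1*208)) = 1130929767175/(273261*(4930030 + (695 - 208))) = 1130929767175/(273261*(4930030 + 487)) = (1130929767175/273261)/4930517 = (1130929767175/273261)*(1/4930517) = 1130929767175/1347318005937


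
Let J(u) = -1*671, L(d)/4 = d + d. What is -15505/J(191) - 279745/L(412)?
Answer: -136604415/2211616 ≈ -61.767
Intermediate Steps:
L(d) = 8*d (L(d) = 4*(d + d) = 4*(2*d) = 8*d)
J(u) = -671
-15505/J(191) - 279745/L(412) = -15505/(-671) - 279745/(8*412) = -15505*(-1/671) - 279745/3296 = 15505/671 - 279745*1/3296 = 15505/671 - 279745/3296 = -136604415/2211616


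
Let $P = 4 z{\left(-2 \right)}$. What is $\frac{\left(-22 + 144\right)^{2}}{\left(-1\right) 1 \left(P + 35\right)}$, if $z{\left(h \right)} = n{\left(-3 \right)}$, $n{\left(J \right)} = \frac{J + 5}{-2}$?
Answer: $- \frac{14884}{31} \approx -480.13$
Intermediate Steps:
$n{\left(J \right)} = - \frac{5}{2} - \frac{J}{2}$ ($n{\left(J \right)} = \left(5 + J\right) \left(- \frac{1}{2}\right) = - \frac{5}{2} - \frac{J}{2}$)
$z{\left(h \right)} = -1$ ($z{\left(h \right)} = - \frac{5}{2} - - \frac{3}{2} = - \frac{5}{2} + \frac{3}{2} = -1$)
$P = -4$ ($P = 4 \left(-1\right) = -4$)
$\frac{\left(-22 + 144\right)^{2}}{\left(-1\right) 1 \left(P + 35\right)} = \frac{\left(-22 + 144\right)^{2}}{\left(-1\right) 1 \left(-4 + 35\right)} = \frac{122^{2}}{\left(-1\right) 1 \cdot 31} = \frac{14884}{\left(-1\right) 31} = \frac{14884}{-31} = 14884 \left(- \frac{1}{31}\right) = - \frac{14884}{31}$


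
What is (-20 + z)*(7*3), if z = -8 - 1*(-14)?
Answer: -294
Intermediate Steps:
z = 6 (z = -8 + 14 = 6)
(-20 + z)*(7*3) = (-20 + 6)*(7*3) = -14*21 = -294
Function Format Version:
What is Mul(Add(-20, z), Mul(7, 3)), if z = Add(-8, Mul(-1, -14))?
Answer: -294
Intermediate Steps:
z = 6 (z = Add(-8, 14) = 6)
Mul(Add(-20, z), Mul(7, 3)) = Mul(Add(-20, 6), Mul(7, 3)) = Mul(-14, 21) = -294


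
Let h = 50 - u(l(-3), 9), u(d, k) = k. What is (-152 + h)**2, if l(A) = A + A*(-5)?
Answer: 12321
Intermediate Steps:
l(A) = -4*A (l(A) = A - 5*A = -4*A)
h = 41 (h = 50 - 1*9 = 50 - 9 = 41)
(-152 + h)**2 = (-152 + 41)**2 = (-111)**2 = 12321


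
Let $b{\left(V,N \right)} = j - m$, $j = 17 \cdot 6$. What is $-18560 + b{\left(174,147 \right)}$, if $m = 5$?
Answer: $-18463$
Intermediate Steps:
$j = 102$
$b{\left(V,N \right)} = 97$ ($b{\left(V,N \right)} = 102 - 5 = 97$)
$-18560 + b{\left(174,147 \right)} = -18560 + 97 = -18463$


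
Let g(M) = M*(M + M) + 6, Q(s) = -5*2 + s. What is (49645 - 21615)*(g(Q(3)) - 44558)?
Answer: -1246045620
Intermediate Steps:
Q(s) = -10 + s
g(M) = 6 + 2*M**2 (g(M) = M*(2*M) + 6 = 2*M**2 + 6 = 6 + 2*M**2)
(49645 - 21615)*(g(Q(3)) - 44558) = (49645 - 21615)*((6 + 2*(-10 + 3)**2) - 44558) = 28030*((6 + 2*(-7)**2) - 44558) = 28030*((6 + 2*49) - 44558) = 28030*((6 + 98) - 44558) = 28030*(104 - 44558) = 28030*(-44454) = -1246045620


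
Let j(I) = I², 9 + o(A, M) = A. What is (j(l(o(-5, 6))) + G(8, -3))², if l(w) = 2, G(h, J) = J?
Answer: 1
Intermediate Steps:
o(A, M) = -9 + A
(j(l(o(-5, 6))) + G(8, -3))² = (2² - 3)² = (4 - 3)² = 1² = 1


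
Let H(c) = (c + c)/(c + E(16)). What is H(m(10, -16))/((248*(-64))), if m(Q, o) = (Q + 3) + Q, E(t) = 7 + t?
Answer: -1/15872 ≈ -6.3004e-5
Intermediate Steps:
m(Q, o) = 3 + 2*Q (m(Q, o) = (3 + Q) + Q = 3 + 2*Q)
H(c) = 2*c/(23 + c) (H(c) = (c + c)/(c + (7 + 16)) = (2*c)/(c + 23) = (2*c)/(23 + c) = 2*c/(23 + c))
H(m(10, -16))/((248*(-64))) = (2*(3 + 2*10)/(23 + (3 + 2*10)))/((248*(-64))) = (2*(3 + 20)/(23 + (3 + 20)))/(-15872) = (2*23/(23 + 23))*(-1/15872) = (2*23/46)*(-1/15872) = (2*23*(1/46))*(-1/15872) = 1*(-1/15872) = -1/15872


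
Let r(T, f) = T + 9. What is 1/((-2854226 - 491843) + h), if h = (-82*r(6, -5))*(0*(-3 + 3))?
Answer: -1/3346069 ≈ -2.9886e-7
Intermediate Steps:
r(T, f) = 9 + T
h = 0 (h = (-82*(9 + 6))*(0*(-3 + 3)) = (-82*15)*(0*0) = -1230*0 = 0)
1/((-2854226 - 491843) + h) = 1/((-2854226 - 491843) + 0) = 1/(-3346069 + 0) = 1/(-3346069) = -1/3346069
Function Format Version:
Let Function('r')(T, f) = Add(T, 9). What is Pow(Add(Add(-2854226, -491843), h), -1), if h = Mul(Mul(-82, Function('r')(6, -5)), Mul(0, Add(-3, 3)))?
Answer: Rational(-1, 3346069) ≈ -2.9886e-7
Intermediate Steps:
Function('r')(T, f) = Add(9, T)
h = 0 (h = Mul(Mul(-82, Add(9, 6)), Mul(0, Add(-3, 3))) = Mul(Mul(-82, 15), Mul(0, 0)) = Mul(-1230, 0) = 0)
Pow(Add(Add(-2854226, -491843), h), -1) = Pow(Add(Add(-2854226, -491843), 0), -1) = Pow(Add(-3346069, 0), -1) = Pow(-3346069, -1) = Rational(-1, 3346069)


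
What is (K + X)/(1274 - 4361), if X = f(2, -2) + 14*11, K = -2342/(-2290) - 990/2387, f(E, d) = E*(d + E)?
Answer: -12804889/255670485 ≈ -0.050084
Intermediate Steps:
f(E, d) = E*(E + d)
K = 151057/248465 (K = -2342*(-1/2290) - 990*1/2387 = 1171/1145 - 90/217 = 151057/248465 ≈ 0.60796)
X = 154 (X = 2*(2 - 2) + 14*11 = 2*0 + 154 = 0 + 154 = 154)
(K + X)/(1274 - 4361) = (151057/248465 + 154)/(1274 - 4361) = (38414667/248465)/(-3087) = (38414667/248465)*(-1/3087) = -12804889/255670485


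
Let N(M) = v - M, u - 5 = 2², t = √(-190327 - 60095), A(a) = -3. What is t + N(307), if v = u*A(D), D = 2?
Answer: -334 + I*√250422 ≈ -334.0 + 500.42*I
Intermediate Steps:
t = I*√250422 (t = √(-250422) = I*√250422 ≈ 500.42*I)
u = 9 (u = 5 + 2² = 5 + 4 = 9)
v = -27 (v = 9*(-3) = -27)
N(M) = -27 - M
t + N(307) = I*√250422 + (-27 - 1*307) = I*√250422 + (-27 - 307) = I*√250422 - 334 = -334 + I*√250422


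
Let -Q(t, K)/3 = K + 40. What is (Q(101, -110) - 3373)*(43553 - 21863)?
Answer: -68605470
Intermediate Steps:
Q(t, K) = -120 - 3*K (Q(t, K) = -3*(K + 40) = -3*(40 + K) = -120 - 3*K)
(Q(101, -110) - 3373)*(43553 - 21863) = ((-120 - 3*(-110)) - 3373)*(43553 - 21863) = ((-120 + 330) - 3373)*21690 = (210 - 3373)*21690 = -3163*21690 = -68605470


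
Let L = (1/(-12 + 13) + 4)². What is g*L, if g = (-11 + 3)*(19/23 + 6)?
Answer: -31400/23 ≈ -1365.2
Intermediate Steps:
L = 25 (L = (1/1 + 4)² = (1 + 4)² = 5² = 25)
g = -1256/23 (g = -8*(19*(1/23) + 6) = -8*(19/23 + 6) = -8*157/23 = -1256/23 ≈ -54.609)
g*L = -1256/23*25 = -31400/23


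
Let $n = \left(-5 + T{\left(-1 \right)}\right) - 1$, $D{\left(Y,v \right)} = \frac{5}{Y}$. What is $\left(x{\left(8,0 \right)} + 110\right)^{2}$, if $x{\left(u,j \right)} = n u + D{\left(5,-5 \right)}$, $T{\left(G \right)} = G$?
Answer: $3025$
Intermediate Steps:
$n = -7$ ($n = \left(-5 - 1\right) - 1 = -6 - 1 = -7$)
$x{\left(u,j \right)} = 1 - 7 u$ ($x{\left(u,j \right)} = - 7 u + \frac{5}{5} = - 7 u + 5 \cdot \frac{1}{5} = - 7 u + 1 = 1 - 7 u$)
$\left(x{\left(8,0 \right)} + 110\right)^{2} = \left(\left(1 - 56\right) + 110\right)^{2} = \left(-55 + 110\right)^{2} = 55^{2} = 3025$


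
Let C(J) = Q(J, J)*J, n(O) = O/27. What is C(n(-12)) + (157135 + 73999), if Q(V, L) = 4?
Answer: 2080190/9 ≈ 2.3113e+5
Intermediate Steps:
n(O) = O/27 (n(O) = O*(1/27) = O/27)
C(J) = 4*J
C(n(-12)) + (157135 + 73999) = 4*((1/27)*(-12)) + (157135 + 73999) = 4*(-4/9) + 231134 = -16/9 + 231134 = 2080190/9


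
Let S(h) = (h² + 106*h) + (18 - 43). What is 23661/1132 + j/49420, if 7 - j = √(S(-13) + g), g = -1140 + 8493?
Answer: 10440487/499495 - √6119/49420 ≈ 20.901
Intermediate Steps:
S(h) = -25 + h² + 106*h (S(h) = (h² + 106*h) - 25 = -25 + h² + 106*h)
g = 7353
j = 7 - √6119 (j = 7 - √((-25 + (-13)² + 106*(-13)) + 7353) = 7 - √((-25 + 169 - 1378) + 7353) = 7 - √(-1234 + 7353) = 7 - √6119 ≈ -71.224)
23661/1132 + j/49420 = 23661/1132 + (7 - √6119)/49420 = 23661*(1/1132) + (7 - √6119)*(1/49420) = 23661/1132 + (1/7060 - √6119/49420) = 10440487/499495 - √6119/49420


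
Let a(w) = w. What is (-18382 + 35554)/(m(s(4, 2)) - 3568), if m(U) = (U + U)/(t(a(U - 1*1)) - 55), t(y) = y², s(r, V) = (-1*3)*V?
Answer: -8586/1783 ≈ -4.8155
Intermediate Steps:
s(r, V) = -3*V
m(U) = 2*U/(-55 + (-1 + U)²) (m(U) = (U + U)/((U - 1*1)² - 55) = (2*U)/((U - 1)² - 55) = (2*U)/((-1 + U)² - 55) = (2*U)/(-55 + (-1 + U)²) = 2*U/(-55 + (-1 + U)²))
(-18382 + 35554)/(m(s(4, 2)) - 3568) = (-18382 + 35554)/(2*(-3*2)/(-55 + (-1 - 3*2)²) - 3568) = 17172/(2*(-6)/(-55 + (-1 - 6)²) - 3568) = 17172/(2*(-6)/(-55 + (-7)²) - 3568) = 17172/(2*(-6)/(-55 + 49) - 3568) = 17172/(2*(-6)/(-6) - 3568) = 17172/(2*(-6)*(-⅙) - 3568) = 17172/(2 - 3568) = 17172/(-3566) = 17172*(-1/3566) = -8586/1783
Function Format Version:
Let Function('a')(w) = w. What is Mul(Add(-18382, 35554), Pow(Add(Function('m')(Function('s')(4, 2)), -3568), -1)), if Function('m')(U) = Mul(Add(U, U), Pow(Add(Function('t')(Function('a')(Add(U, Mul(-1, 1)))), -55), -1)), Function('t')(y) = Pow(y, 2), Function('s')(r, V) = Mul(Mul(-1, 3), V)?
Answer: Rational(-8586, 1783) ≈ -4.8155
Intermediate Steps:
Function('s')(r, V) = Mul(-3, V)
Function('m')(U) = Mul(2, U, Pow(Add(-55, Pow(Add(-1, U), 2)), -1)) (Function('m')(U) = Mul(Add(U, U), Pow(Add(Pow(Add(U, Mul(-1, 1)), 2), -55), -1)) = Mul(Mul(2, U), Pow(Add(Pow(Add(U, -1), 2), -55), -1)) = Mul(Mul(2, U), Pow(Add(Pow(Add(-1, U), 2), -55), -1)) = Mul(Mul(2, U), Pow(Add(-55, Pow(Add(-1, U), 2)), -1)) = Mul(2, U, Pow(Add(-55, Pow(Add(-1, U), 2)), -1)))
Mul(Add(-18382, 35554), Pow(Add(Function('m')(Function('s')(4, 2)), -3568), -1)) = Mul(Add(-18382, 35554), Pow(Add(Mul(2, Mul(-3, 2), Pow(Add(-55, Pow(Add(-1, Mul(-3, 2)), 2)), -1)), -3568), -1)) = Mul(17172, Pow(Add(Mul(2, -6, Pow(Add(-55, Pow(Add(-1, -6), 2)), -1)), -3568), -1)) = Mul(17172, Pow(Add(Mul(2, -6, Pow(Add(-55, Pow(-7, 2)), -1)), -3568), -1)) = Mul(17172, Pow(Add(Mul(2, -6, Pow(Add(-55, 49), -1)), -3568), -1)) = Mul(17172, Pow(Add(Mul(2, -6, Pow(-6, -1)), -3568), -1)) = Mul(17172, Pow(Add(Mul(2, -6, Rational(-1, 6)), -3568), -1)) = Mul(17172, Pow(Add(2, -3568), -1)) = Mul(17172, Pow(-3566, -1)) = Mul(17172, Rational(-1, 3566)) = Rational(-8586, 1783)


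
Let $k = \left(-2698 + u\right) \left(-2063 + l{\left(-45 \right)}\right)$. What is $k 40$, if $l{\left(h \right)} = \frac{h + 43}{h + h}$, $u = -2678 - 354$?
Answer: $\frac{1418503520}{3} \approx 4.7283 \cdot 10^{8}$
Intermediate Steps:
$u = -3032$
$l{\left(h \right)} = \frac{43 + h}{2 h}$
$k = \frac{35462588}{3}$ ($k = \left(-2698 - 3032\right) \left(-2063 + \frac{43 - 45}{2 \left(-45\right)}\right) = - 5730 \left(-2063 + \frac{1}{2} \left(- \frac{1}{45}\right) \left(-2\right)\right) = - 5730 \left(-2063 + \frac{1}{45}\right) = \left(-5730\right) \left(- \frac{92834}{45}\right) = \frac{35462588}{3} \approx 1.1821 \cdot 10^{7}$)
$k 40 = \frac{35462588}{3} \cdot 40 = \frac{1418503520}{3}$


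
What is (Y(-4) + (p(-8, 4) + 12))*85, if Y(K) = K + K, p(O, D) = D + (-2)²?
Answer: 1020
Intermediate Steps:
p(O, D) = 4 + D (p(O, D) = D + 4 = 4 + D)
Y(K) = 2*K
(Y(-4) + (p(-8, 4) + 12))*85 = (2*(-4) + ((4 + 4) + 12))*85 = (-8 + (8 + 12))*85 = (-8 + 20)*85 = 12*85 = 1020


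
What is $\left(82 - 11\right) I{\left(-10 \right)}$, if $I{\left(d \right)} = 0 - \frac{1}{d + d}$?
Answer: $\frac{71}{20} \approx 3.55$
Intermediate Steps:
$I{\left(d \right)} = - \frac{1}{2 d}$ ($I{\left(d \right)} = 0 - \frac{1}{2 d} = - \frac{1}{2 d}$)
$\left(82 - 11\right) I{\left(-10 \right)} = \left(82 - 11\right) \left(- \frac{1}{2 \left(-10\right)}\right) = 71 \left(\left(- \frac{1}{2}\right) \left(- \frac{1}{10}\right)\right) = 71 \cdot \frac{1}{20} = \frac{71}{20}$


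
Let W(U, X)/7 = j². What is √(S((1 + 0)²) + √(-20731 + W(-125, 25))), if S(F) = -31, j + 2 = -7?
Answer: √(-31 + 142*I) ≈ 7.5612 + 9.39*I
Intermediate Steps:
j = -9 (j = -2 - 7 = -9)
W(U, X) = 567 (W(U, X) = 7*(-9)² = 7*81 = 567)
√(S((1 + 0)²) + √(-20731 + W(-125, 25))) = √(-31 + √(-20731 + 567)) = √(-31 + √(-20164)) = √(-31 + 142*I)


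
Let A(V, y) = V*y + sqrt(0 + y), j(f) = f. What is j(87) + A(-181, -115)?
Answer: 20902 + I*sqrt(115) ≈ 20902.0 + 10.724*I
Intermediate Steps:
A(V, y) = sqrt(y) + V*y (A(V, y) = V*y + sqrt(y) = sqrt(y) + V*y)
j(87) + A(-181, -115) = 87 + (sqrt(-115) - 181*(-115)) = 87 + (I*sqrt(115) + 20815) = 87 + (20815 + I*sqrt(115)) = 20902 + I*sqrt(115)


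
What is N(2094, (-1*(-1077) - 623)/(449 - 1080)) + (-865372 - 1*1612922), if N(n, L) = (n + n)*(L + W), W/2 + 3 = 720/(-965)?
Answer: -306002279226/121783 ≈ -2.5127e+6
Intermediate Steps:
W = -1446/193 (W = -6 + 2*(720/(-965)) = -6 + 2*(720*(-1/965)) = -6 + 2*(-144/193) = -6 - 288/193 = -1446/193 ≈ -7.4922)
N(n, L) = 2*n*(-1446/193 + L) (N(n, L) = (n + n)*(L - 1446/193) = (2*n)*(-1446/193 + L) = 2*n*(-1446/193 + L))
N(2094, (-1*(-1077) - 623)/(449 - 1080)) + (-865372 - 1*1612922) = (2/193)*2094*(-1446 + 193*((-1*(-1077) - 623)/(449 - 1080))) + (-865372 - 1*1612922) = (2/193)*2094*(-1446 + 193*((1077 - 623)/(-631))) + (-865372 - 1612922) = (2/193)*2094*(-1446 + 193*(454*(-1/631))) - 2478294 = (2/193)*2094*(-1446 + 193*(-454/631)) - 2478294 = (2/193)*2094*(-1446 - 87622/631) - 2478294 = (2/193)*2094*(-1000048/631) - 2478294 = -4188201024/121783 - 2478294 = -306002279226/121783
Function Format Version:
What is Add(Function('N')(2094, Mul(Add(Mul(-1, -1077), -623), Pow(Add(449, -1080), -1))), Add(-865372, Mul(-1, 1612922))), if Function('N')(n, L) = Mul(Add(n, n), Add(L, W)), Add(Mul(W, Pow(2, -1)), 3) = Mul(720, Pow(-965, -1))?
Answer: Rational(-306002279226, 121783) ≈ -2.5127e+6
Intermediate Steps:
W = Rational(-1446, 193) (W = Add(-6, Mul(2, Mul(720, Pow(-965, -1)))) = Add(-6, Mul(2, Mul(720, Rational(-1, 965)))) = Add(-6, Mul(2, Rational(-144, 193))) = Add(-6, Rational(-288, 193)) = Rational(-1446, 193) ≈ -7.4922)
Function('N')(n, L) = Mul(2, n, Add(Rational(-1446, 193), L)) (Function('N')(n, L) = Mul(Add(n, n), Add(L, Rational(-1446, 193))) = Mul(Mul(2, n), Add(Rational(-1446, 193), L)) = Mul(2, n, Add(Rational(-1446, 193), L)))
Add(Function('N')(2094, Mul(Add(Mul(-1, -1077), -623), Pow(Add(449, -1080), -1))), Add(-865372, Mul(-1, 1612922))) = Add(Mul(Rational(2, 193), 2094, Add(-1446, Mul(193, Mul(Add(Mul(-1, -1077), -623), Pow(Add(449, -1080), -1))))), Add(-865372, Mul(-1, 1612922))) = Add(Mul(Rational(2, 193), 2094, Add(-1446, Mul(193, Mul(Add(1077, -623), Pow(-631, -1))))), Add(-865372, -1612922)) = Add(Mul(Rational(2, 193), 2094, Add(-1446, Mul(193, Mul(454, Rational(-1, 631))))), -2478294) = Add(Mul(Rational(2, 193), 2094, Add(-1446, Mul(193, Rational(-454, 631)))), -2478294) = Add(Mul(Rational(2, 193), 2094, Add(-1446, Rational(-87622, 631))), -2478294) = Add(Mul(Rational(2, 193), 2094, Rational(-1000048, 631)), -2478294) = Add(Rational(-4188201024, 121783), -2478294) = Rational(-306002279226, 121783)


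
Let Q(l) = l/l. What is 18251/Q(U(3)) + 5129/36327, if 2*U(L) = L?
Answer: 663009206/36327 ≈ 18251.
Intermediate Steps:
U(L) = L/2
Q(l) = 1
18251/Q(U(3)) + 5129/36327 = 18251/1 + 5129/36327 = 18251*1 + 5129*(1/36327) = 18251 + 5129/36327 = 663009206/36327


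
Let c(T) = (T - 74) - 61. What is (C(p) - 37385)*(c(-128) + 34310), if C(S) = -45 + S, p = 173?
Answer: -1268489079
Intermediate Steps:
c(T) = -135 + T (c(T) = (-74 + T) - 61 = -135 + T)
(C(p) - 37385)*(c(-128) + 34310) = ((-45 + 173) - 37385)*((-135 - 128) + 34310) = (128 - 37385)*(-263 + 34310) = -37257*34047 = -1268489079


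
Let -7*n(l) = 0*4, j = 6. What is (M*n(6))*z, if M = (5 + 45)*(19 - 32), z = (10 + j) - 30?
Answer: 0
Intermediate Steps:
n(l) = 0 (n(l) = -0*4 = -⅐*0 = 0)
z = -14 (z = (10 + 6) - 30 = 16 - 30 = -14)
M = -650 (M = 50*(-13) = -650)
(M*n(6))*z = -650*0*(-14) = 0*(-14) = 0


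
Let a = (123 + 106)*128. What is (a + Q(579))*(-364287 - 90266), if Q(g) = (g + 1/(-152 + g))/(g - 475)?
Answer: -22761471015965/1708 ≈ -1.3326e+10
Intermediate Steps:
Q(g) = (g + 1/(-152 + g))/(-475 + g)
a = 29312 (a = 229*128 = 29312)
(a + Q(579))*(-364287 - 90266) = (29312 + (1 + 579² - 152*579)/(72200 + 579² - 627*579))*(-364287 - 90266) = (29312 + (1 + 335241 - 88008)/(72200 + 335241 - 363033))*(-454553) = (29312 + 247234/44408)*(-454553) = (29312 + (1/44408)*247234)*(-454553) = (29312 + 9509/1708)*(-454553) = (50074405/1708)*(-454553) = -22761471015965/1708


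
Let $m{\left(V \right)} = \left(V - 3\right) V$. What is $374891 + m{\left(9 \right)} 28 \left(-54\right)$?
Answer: $293243$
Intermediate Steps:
$m{\left(V \right)} = V \left(-3 + V\right)$ ($m{\left(V \right)} = \left(-3 + V\right) V = V \left(-3 + V\right)$)
$374891 + m{\left(9 \right)} 28 \left(-54\right) = 374891 + 9 \left(-3 + 9\right) 28 \left(-54\right) = 374891 + 9 \cdot 6 \cdot 28 \left(-54\right) = 374891 + 54 \cdot 28 \left(-54\right) = 374891 + 1512 \left(-54\right) = 374891 - 81648 = 293243$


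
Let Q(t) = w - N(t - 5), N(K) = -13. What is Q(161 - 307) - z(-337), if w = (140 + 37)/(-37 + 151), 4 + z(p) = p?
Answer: 13511/38 ≈ 355.55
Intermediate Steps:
z(p) = -4 + p
w = 59/38 (w = 177/114 = 177*(1/114) = 59/38 ≈ 1.5526)
Q(t) = 553/38 (Q(t) = 59/38 - 1*(-13) = 59/38 + 13 = 553/38)
Q(161 - 307) - z(-337) = 553/38 - (-4 - 337) = 553/38 - 1*(-341) = 553/38 + 341 = 13511/38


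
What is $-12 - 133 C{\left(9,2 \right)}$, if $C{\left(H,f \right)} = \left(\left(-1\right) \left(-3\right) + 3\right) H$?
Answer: $-7194$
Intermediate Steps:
$C{\left(H,f \right)} = 6 H$ ($C{\left(H,f \right)} = \left(3 + 3\right) H = 6 H$)
$-12 - 133 C{\left(9,2 \right)} = -12 - 133 \cdot 6 \cdot 9 = -12 - 7182 = -7194$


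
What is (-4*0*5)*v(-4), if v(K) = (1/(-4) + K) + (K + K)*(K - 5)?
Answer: 0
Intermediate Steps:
v(K) = -¼ + K + 2*K*(-5 + K) (v(K) = (-¼ + K) + (2*K)*(-5 + K) = (-¼ + K) + 2*K*(-5 + K) = -¼ + K + 2*K*(-5 + K))
(-4*0*5)*v(-4) = (-4*0*5)*(-¼ - 9*(-4) + 2*(-4)²) = (0*5)*(-¼ + 36 + 2*16) = 0*(-¼ + 36 + 32) = 0*(271/4) = 0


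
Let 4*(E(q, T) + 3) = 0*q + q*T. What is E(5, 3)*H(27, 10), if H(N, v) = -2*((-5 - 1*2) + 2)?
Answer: 15/2 ≈ 7.5000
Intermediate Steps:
H(N, v) = 10 (H(N, v) = -2*((-5 - 2) + 2) = -2*(-7 + 2) = -2*(-5) = 10)
E(q, T) = -3 + T*q/4 (E(q, T) = -3 + (0*q + q*T)/4 = -3 + (0 + T*q)/4 = -3 + (T*q)/4 = -3 + T*q/4)
E(5, 3)*H(27, 10) = (-3 + (1/4)*3*5)*10 = (-3 + 15/4)*10 = (3/4)*10 = 15/2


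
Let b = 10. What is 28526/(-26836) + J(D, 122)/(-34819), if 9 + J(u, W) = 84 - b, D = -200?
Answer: -497495567/467201342 ≈ -1.0648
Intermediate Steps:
J(u, W) = 65 (J(u, W) = -9 + (84 - 1*10) = -9 + (84 - 10) = -9 + 74 = 65)
28526/(-26836) + J(D, 122)/(-34819) = 28526/(-26836) + 65/(-34819) = 28526*(-1/26836) + 65*(-1/34819) = -14263/13418 - 65/34819 = -497495567/467201342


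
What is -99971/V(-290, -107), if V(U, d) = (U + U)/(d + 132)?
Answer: 499855/116 ≈ 4309.1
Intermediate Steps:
V(U, d) = 2*U/(132 + d) (V(U, d) = (2*U)/(132 + d) = 2*U/(132 + d))
-99971/V(-290, -107) = -99971/(2*(-290)/(132 - 107)) = -99971/(2*(-290)/25) = -99971/(2*(-290)*(1/25)) = -99971/(-116/5) = -99971*(-5/116) = 499855/116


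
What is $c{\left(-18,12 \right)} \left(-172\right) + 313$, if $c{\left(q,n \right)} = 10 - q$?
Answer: $-4503$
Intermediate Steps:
$c{\left(-18,12 \right)} \left(-172\right) + 313 = \left(10 - -18\right) \left(-172\right) + 313 = \left(10 + 18\right) \left(-172\right) + 313 = 28 \left(-172\right) + 313 = -4816 + 313 = -4503$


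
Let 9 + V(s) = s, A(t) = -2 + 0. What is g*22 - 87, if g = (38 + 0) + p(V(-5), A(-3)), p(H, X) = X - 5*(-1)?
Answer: 815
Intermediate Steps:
A(t) = -2
V(s) = -9 + s
p(H, X) = 5 + X (p(H, X) = X + 5 = 5 + X)
g = 41 (g = (38 + 0) + (5 - 2) = 38 + 3 = 41)
g*22 - 87 = 41*22 - 87 = 902 - 87 = 815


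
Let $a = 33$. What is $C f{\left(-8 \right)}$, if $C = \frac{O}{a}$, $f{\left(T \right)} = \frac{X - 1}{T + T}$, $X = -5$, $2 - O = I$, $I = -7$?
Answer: $\frac{9}{88} \approx 0.10227$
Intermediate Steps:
$O = 9$ ($O = 2 - -7 = 2 + 7 = 9$)
$f{\left(T \right)} = - \frac{3}{T}$ ($f{\left(T \right)} = \frac{-5 - 1}{T + T} = \frac{-5 - 1}{2 T} = \frac{1}{2 T} \left(-6\right) = - \frac{3}{T}$)
$C = \frac{3}{11}$ ($C = \frac{9}{33} = 9 \cdot \frac{1}{33} = \frac{3}{11} \approx 0.27273$)
$C f{\left(-8 \right)} = \frac{3 \left(- \frac{3}{-8}\right)}{11} = \frac{3 \left(\left(-3\right) \left(- \frac{1}{8}\right)\right)}{11} = \frac{3}{11} \cdot \frac{3}{8} = \frac{9}{88}$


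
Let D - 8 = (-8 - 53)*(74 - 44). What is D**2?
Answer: 3319684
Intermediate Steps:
D = -1822 (D = 8 + (-8 - 53)*(74 - 44) = 8 - 61*30 = 8 - 1830 = -1822)
D**2 = (-1822)**2 = 3319684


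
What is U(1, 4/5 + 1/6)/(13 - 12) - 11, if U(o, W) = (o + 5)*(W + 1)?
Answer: ⅘ ≈ 0.80000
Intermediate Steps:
U(o, W) = (1 + W)*(5 + o) (U(o, W) = (5 + o)*(1 + W) = (1 + W)*(5 + o))
U(1, 4/5 + 1/6)/(13 - 12) - 11 = (5 + 1 + 5*(4/5 + 1/6) + (4/5 + 1/6)*1)/(13 - 12) - 11 = (5 + 1 + 5*(4*(⅕) + 1*(⅙)) + (4*(⅕) + 1*(⅙))*1)/1 - 11 = 1*(5 + 1 + 5*(⅘ + ⅙) + (⅘ + ⅙)*1) - 11 = 1*(5 + 1 + 5*(29/30) + (29/30)*1) - 11 = 1*(5 + 1 + 29/6 + 29/30) - 11 = 1*(59/5) - 11 = 59/5 - 11 = ⅘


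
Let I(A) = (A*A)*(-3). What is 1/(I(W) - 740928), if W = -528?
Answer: -1/1577280 ≈ -6.3400e-7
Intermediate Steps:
I(A) = -3*A² (I(A) = A²*(-3) = -3*A²)
1/(I(W) - 740928) = 1/(-3*(-528)² - 740928) = 1/(-3*278784 - 740928) = 1/(-836352 - 740928) = 1/(-1577280) = -1/1577280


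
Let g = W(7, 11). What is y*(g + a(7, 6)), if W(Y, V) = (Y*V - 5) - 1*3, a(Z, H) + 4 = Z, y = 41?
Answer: 2952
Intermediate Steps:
a(Z, H) = -4 + Z
W(Y, V) = -8 + V*Y (W(Y, V) = (V*Y - 5) - 3 = (-5 + V*Y) - 3 = -8 + V*Y)
g = 69 (g = -8 + 11*7 = -8 + 77 = 69)
y*(g + a(7, 6)) = 41*(69 + (-4 + 7)) = 41*(69 + 3) = 41*72 = 2952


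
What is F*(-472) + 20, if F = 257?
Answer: -121284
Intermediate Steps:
F*(-472) + 20 = 257*(-472) + 20 = -121304 + 20 = -121284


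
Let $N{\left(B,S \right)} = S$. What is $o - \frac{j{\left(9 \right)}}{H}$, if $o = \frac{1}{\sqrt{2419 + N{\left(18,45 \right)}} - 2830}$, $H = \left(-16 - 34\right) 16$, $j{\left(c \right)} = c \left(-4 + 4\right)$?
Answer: $- \frac{1415}{4003218} - \frac{\sqrt{154}}{2001609} \approx -0.00035967$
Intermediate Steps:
$j{\left(c \right)} = 0$ ($j{\left(c \right)} = c 0 = 0$)
$H = -800$ ($H = \left(-50\right) 16 = -800$)
$o = \frac{1}{-2830 + 4 \sqrt{154}}$ ($o = \frac{1}{\sqrt{2419 + 45} - 2830} = \frac{1}{\sqrt{2464} - 2830} = \frac{1}{4 \sqrt{154} - 2830} = \frac{1}{-2830 + 4 \sqrt{154}} \approx -0.00035967$)
$o - \frac{j{\left(9 \right)}}{H} = \left(- \frac{1415}{4003218} - \frac{\sqrt{154}}{2001609}\right) - \frac{0}{-800} = \left(- \frac{1415}{4003218} - \frac{\sqrt{154}}{2001609}\right) - 0 \left(- \frac{1}{800}\right) = \left(- \frac{1415}{4003218} - \frac{\sqrt{154}}{2001609}\right) - 0 = \left(- \frac{1415}{4003218} - \frac{\sqrt{154}}{2001609}\right) + 0 = - \frac{1415}{4003218} - \frac{\sqrt{154}}{2001609}$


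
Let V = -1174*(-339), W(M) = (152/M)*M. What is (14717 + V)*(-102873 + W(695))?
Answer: -42393264863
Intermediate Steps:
W(M) = 152
V = 397986
(14717 + V)*(-102873 + W(695)) = (14717 + 397986)*(-102873 + 152) = 412703*(-102721) = -42393264863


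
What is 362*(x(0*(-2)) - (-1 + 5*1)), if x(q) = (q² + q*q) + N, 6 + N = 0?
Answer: -3620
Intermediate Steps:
N = -6 (N = -6 + 0 = -6)
x(q) = -6 + 2*q² (x(q) = (q² + q*q) - 6 = (q² + q²) - 6 = 2*q² - 6 = -6 + 2*q²)
362*(x(0*(-2)) - (-1 + 5*1)) = 362*((-6 + 2*(0*(-2))²) - (-1 + 5*1)) = 362*((-6 + 2*0²) - (-1 + 5)) = 362*((-6 + 2*0) - 1*4) = 362*((-6 + 0) - 4) = 362*(-6 - 4) = 362*(-10) = -3620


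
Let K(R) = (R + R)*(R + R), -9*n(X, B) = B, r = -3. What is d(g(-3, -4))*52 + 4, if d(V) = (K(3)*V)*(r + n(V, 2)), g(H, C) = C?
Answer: 24132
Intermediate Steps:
n(X, B) = -B/9
K(R) = 4*R² (K(R) = (2*R)*(2*R) = 4*R²)
d(V) = -116*V (d(V) = ((4*3²)*V)*(-3 - ⅑*2) = ((4*9)*V)*(-3 - 2/9) = (36*V)*(-29/9) = -116*V)
d(g(-3, -4))*52 + 4 = -116*(-4)*52 + 4 = 464*52 + 4 = 24128 + 4 = 24132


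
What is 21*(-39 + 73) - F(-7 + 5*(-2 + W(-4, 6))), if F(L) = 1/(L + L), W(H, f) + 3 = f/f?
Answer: 38557/54 ≈ 714.02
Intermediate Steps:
W(H, f) = -2 (W(H, f) = -3 + f/f = -3 + 1 = -2)
F(L) = 1/(2*L)
21*(-39 + 73) - F(-7 + 5*(-2 + W(-4, 6))) = 21*(-39 + 73) - 1/(2*(-7 + 5*(-2 - 2))) = 21*34 - 1/(2*(-7 + 5*(-4))) = 714 - 1/(2*(-7 - 20)) = 714 - 1/(2*(-27)) = 714 - (-1)/(2*27) = 714 - 1*(-1/54) = 714 + 1/54 = 38557/54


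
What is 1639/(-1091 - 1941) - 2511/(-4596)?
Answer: 6709/1161256 ≈ 0.0057774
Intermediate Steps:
1639/(-1091 - 1941) - 2511/(-4596) = 1639/(-3032) - 2511*(-1/4596) = 1639*(-1/3032) + 837/1532 = -1639/3032 + 837/1532 = 6709/1161256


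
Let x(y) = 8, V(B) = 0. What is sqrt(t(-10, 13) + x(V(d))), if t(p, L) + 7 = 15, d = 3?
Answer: 4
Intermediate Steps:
t(p, L) = 8 (t(p, L) = -7 + 15 = 8)
sqrt(t(-10, 13) + x(V(d))) = sqrt(8 + 8) = sqrt(16) = 4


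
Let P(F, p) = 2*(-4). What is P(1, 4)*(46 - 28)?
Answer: -144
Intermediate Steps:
P(F, p) = -8
P(1, 4)*(46 - 28) = -8*(46 - 28) = -8*18 = -144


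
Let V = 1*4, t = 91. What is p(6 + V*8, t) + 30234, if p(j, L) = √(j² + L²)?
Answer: 30234 + 5*√389 ≈ 30333.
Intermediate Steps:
V = 4
p(j, L) = √(L² + j²)
p(6 + V*8, t) + 30234 = √(91² + (6 + 4*8)²) + 30234 = √(8281 + (6 + 32)²) + 30234 = √(8281 + 38²) + 30234 = √(8281 + 1444) + 30234 = √9725 + 30234 = 5*√389 + 30234 = 30234 + 5*√389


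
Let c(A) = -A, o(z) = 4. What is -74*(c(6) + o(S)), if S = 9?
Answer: 148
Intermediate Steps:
-74*(c(6) + o(S)) = -74*(-1*6 + 4) = -74*(-6 + 4) = -74*(-2) = 148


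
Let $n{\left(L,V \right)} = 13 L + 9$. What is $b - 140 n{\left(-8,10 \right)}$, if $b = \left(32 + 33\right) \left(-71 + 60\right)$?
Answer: $12585$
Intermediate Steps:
$n{\left(L,V \right)} = 9 + 13 L$
$b = -715$ ($b = 65 \left(-11\right) = -715$)
$b - 140 n{\left(-8,10 \right)} = -715 - 140 \left(9 + 13 \left(-8\right)\right) = -715 - 140 \left(9 - 104\right) = -715 - -13300 = -715 + 13300 = 12585$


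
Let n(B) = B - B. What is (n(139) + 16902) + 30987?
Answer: 47889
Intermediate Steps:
n(B) = 0
(n(139) + 16902) + 30987 = (0 + 16902) + 30987 = 16902 + 30987 = 47889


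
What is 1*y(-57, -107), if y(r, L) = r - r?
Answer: 0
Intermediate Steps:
y(r, L) = 0
1*y(-57, -107) = 1*0 = 0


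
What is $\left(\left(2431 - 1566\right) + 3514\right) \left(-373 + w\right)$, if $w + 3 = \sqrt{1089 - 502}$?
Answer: $-1646504 + 4379 \sqrt{587} \approx -1.5404 \cdot 10^{6}$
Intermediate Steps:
$w = -3 + \sqrt{587}$ ($w = -3 + \sqrt{1089 - 502} = -3 + \sqrt{587} \approx 21.228$)
$\left(\left(2431 - 1566\right) + 3514\right) \left(-373 + w\right) = \left(\left(2431 - 1566\right) + 3514\right) \left(-373 - \left(3 - \sqrt{587}\right)\right) = \left(865 + 3514\right) \left(-376 + \sqrt{587}\right) = 4379 \left(-376 + \sqrt{587}\right) = -1646504 + 4379 \sqrt{587}$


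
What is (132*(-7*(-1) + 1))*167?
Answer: 176352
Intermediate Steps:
(132*(-7*(-1) + 1))*167 = (132*(7 + 1))*167 = (132*8)*167 = 1056*167 = 176352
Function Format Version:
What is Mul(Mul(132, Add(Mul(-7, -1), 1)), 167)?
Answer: 176352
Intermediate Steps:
Mul(Mul(132, Add(Mul(-7, -1), 1)), 167) = Mul(Mul(132, Add(7, 1)), 167) = Mul(Mul(132, 8), 167) = Mul(1056, 167) = 176352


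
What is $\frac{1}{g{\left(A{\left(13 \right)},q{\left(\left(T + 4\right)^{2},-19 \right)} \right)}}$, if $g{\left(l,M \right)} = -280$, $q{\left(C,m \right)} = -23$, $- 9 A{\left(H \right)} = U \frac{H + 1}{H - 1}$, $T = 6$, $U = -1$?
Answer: $- \frac{1}{280} \approx -0.0035714$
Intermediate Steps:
$A{\left(H \right)} = \frac{1 + H}{9 \left(-1 + H\right)}$ ($A{\left(H \right)} = - \frac{\left(-1\right) \frac{H + 1}{H - 1}}{9} = - \frac{\left(-1\right) \frac{1 + H}{-1 + H}}{9} = - \frac{\left(-1\right) \frac{1}{-1 + H} \left(1 + H\right)}{9} = \frac{1 + H}{9 \left(-1 + H\right)}$)
$\frac{1}{g{\left(A{\left(13 \right)},q{\left(\left(T + 4\right)^{2},-19 \right)} \right)}} = \frac{1}{-280} = - \frac{1}{280}$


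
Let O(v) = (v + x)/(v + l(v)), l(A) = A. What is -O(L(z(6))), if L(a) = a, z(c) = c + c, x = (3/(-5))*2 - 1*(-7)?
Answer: -89/120 ≈ -0.74167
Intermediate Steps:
x = 29/5 (x = (3*(-1/5))*2 + 7 = -3/5*2 + 7 = -6/5 + 7 = 29/5 ≈ 5.8000)
z(c) = 2*c
O(v) = (29/5 + v)/(2*v) (O(v) = (v + 29/5)/(v + v) = (29/5 + v)/((2*v)) = (29/5 + v)*(1/(2*v)) = (29/5 + v)/(2*v))
-O(L(z(6))) = -(29 + 5*(2*6))/(10*(2*6)) = -(29 + 5*12)/(10*12) = -(29 + 60)/(10*12) = -89/(10*12) = -1*89/120 = -89/120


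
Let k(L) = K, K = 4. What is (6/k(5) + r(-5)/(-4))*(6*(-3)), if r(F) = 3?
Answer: -27/2 ≈ -13.500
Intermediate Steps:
k(L) = 4
(6/k(5) + r(-5)/(-4))*(6*(-3)) = (6/4 + 3/(-4))*(6*(-3)) = (6*(1/4) + 3*(-1/4))*(-18) = (3/2 - 3/4)*(-18) = (3/4)*(-18) = -27/2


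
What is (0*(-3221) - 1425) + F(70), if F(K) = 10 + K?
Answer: -1345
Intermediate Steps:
(0*(-3221) - 1425) + F(70) = (0*(-3221) - 1425) + (10 + 70) = (0 - 1425) + 80 = -1425 + 80 = -1345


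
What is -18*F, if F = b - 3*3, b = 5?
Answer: 72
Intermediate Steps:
F = -4 (F = 5 - 3*3 = 5 - 9 = -4)
-18*F = -18*(-4) = 72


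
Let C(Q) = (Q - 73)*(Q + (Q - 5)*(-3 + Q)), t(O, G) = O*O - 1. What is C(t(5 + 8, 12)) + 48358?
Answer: 2619343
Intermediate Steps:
t(O, G) = -1 + O² (t(O, G) = O² - 1 = -1 + O²)
C(Q) = (-73 + Q)*(Q + (-5 + Q)*(-3 + Q))
C(t(5 + 8, 12)) + 48358 = (-1095 + (-1 + (5 + 8)²)³ - 80*(-1 + (5 + 8)²)² + 526*(-1 + (5 + 8)²)) + 48358 = (-1095 + (-1 + 13²)³ - 80*(-1 + 13²)² + 526*(-1 + 13²)) + 48358 = (-1095 + (-1 + 169)³ - 80*(-1 + 169)² + 526*(-1 + 169)) + 48358 = (-1095 + 168³ - 80*168² + 526*168) + 48358 = (-1095 + 4741632 - 80*28224 + 88368) + 48358 = (-1095 + 4741632 - 2257920 + 88368) + 48358 = 2570985 + 48358 = 2619343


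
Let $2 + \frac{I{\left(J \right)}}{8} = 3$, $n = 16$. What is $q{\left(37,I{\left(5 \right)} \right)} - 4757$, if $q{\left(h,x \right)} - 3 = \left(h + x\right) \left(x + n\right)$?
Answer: $-3674$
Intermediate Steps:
$I{\left(J \right)} = 8$ ($I{\left(J \right)} = -16 + 8 \cdot 3 = -16 + 24 = 8$)
$q{\left(h,x \right)} = 3 + \left(16 + x\right) \left(h + x\right)$ ($q{\left(h,x \right)} = 3 + \left(h + x\right) \left(x + 16\right) = 3 + \left(h + x\right) \left(16 + x\right) = 3 + \left(16 + x\right) \left(h + x\right)$)
$q{\left(37,I{\left(5 \right)} \right)} - 4757 = \left(3 + 8^{2} + 16 \cdot 37 + 16 \cdot 8 + 37 \cdot 8\right) - 4757 = \left(3 + 64 + 592 + 128 + 296\right) - 4757 = 1083 - 4757 = -3674$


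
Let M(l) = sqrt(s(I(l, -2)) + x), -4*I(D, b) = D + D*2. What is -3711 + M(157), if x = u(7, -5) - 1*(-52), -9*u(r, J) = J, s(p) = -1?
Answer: -3711 + 4*sqrt(29)/3 ≈ -3703.8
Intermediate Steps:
I(D, b) = -3*D/4 (I(D, b) = -(D + D*2)/4 = -(D + 2*D)/4 = -3*D/4)
u(r, J) = -J/9
x = 473/9 (x = -1/9*(-5) - 1*(-52) = 5/9 + 52 = 473/9 ≈ 52.556)
M(l) = 4*sqrt(29)/3 (M(l) = sqrt(-1 + 473/9) = sqrt(464/9) = 4*sqrt(29)/3)
-3711 + M(157) = -3711 + 4*sqrt(29)/3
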